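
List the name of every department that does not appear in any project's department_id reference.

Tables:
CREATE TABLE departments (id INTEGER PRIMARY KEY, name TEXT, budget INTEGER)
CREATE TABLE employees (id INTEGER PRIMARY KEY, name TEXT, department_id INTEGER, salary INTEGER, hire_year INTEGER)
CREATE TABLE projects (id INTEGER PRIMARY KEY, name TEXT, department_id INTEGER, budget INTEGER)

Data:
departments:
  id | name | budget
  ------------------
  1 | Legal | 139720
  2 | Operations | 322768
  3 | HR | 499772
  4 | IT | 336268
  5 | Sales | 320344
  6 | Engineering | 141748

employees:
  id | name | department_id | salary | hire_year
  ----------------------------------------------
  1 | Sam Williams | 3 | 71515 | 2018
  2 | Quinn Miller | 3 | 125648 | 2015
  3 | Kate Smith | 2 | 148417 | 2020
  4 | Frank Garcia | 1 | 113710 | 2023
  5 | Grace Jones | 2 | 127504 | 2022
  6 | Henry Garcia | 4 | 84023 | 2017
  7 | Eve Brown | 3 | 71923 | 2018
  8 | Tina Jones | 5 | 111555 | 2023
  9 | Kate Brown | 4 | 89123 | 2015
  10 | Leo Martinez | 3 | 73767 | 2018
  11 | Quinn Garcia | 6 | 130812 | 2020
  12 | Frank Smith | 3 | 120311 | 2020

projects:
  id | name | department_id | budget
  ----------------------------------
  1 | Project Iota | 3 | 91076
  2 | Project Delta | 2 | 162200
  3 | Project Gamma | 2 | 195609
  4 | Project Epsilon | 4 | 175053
SELECT p.name FROM departments p LEFT JOIN projects c ON c.department_id = p.id WHERE c.id IS NULL

Execution result:
name
Legal
Sales
Engineering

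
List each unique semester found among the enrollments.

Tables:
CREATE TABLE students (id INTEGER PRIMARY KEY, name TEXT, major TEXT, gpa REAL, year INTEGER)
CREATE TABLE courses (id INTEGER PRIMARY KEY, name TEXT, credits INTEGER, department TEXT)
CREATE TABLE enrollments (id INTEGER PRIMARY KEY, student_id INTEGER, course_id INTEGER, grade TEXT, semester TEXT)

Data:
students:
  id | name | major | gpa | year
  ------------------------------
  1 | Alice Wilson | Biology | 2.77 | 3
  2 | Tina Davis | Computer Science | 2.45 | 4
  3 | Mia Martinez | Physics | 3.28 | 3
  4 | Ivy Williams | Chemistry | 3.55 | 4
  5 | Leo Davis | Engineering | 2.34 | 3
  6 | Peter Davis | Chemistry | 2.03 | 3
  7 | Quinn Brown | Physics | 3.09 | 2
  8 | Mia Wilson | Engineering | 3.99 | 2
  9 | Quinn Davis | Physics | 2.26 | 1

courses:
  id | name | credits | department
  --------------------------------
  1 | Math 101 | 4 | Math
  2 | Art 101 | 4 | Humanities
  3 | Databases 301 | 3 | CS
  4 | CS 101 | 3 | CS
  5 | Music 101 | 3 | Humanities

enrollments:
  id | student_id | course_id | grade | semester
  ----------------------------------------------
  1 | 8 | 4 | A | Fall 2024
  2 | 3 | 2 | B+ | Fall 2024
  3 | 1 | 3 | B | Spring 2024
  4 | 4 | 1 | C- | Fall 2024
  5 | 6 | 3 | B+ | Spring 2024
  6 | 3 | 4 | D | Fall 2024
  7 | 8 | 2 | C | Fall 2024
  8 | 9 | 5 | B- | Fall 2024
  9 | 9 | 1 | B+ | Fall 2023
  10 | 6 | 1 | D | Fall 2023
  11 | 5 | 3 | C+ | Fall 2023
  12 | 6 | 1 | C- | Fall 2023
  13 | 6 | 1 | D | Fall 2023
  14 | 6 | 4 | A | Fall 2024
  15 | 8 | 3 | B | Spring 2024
SELECT DISTINCT semester FROM enrollments

Execution result:
semester
Fall 2024
Spring 2024
Fall 2023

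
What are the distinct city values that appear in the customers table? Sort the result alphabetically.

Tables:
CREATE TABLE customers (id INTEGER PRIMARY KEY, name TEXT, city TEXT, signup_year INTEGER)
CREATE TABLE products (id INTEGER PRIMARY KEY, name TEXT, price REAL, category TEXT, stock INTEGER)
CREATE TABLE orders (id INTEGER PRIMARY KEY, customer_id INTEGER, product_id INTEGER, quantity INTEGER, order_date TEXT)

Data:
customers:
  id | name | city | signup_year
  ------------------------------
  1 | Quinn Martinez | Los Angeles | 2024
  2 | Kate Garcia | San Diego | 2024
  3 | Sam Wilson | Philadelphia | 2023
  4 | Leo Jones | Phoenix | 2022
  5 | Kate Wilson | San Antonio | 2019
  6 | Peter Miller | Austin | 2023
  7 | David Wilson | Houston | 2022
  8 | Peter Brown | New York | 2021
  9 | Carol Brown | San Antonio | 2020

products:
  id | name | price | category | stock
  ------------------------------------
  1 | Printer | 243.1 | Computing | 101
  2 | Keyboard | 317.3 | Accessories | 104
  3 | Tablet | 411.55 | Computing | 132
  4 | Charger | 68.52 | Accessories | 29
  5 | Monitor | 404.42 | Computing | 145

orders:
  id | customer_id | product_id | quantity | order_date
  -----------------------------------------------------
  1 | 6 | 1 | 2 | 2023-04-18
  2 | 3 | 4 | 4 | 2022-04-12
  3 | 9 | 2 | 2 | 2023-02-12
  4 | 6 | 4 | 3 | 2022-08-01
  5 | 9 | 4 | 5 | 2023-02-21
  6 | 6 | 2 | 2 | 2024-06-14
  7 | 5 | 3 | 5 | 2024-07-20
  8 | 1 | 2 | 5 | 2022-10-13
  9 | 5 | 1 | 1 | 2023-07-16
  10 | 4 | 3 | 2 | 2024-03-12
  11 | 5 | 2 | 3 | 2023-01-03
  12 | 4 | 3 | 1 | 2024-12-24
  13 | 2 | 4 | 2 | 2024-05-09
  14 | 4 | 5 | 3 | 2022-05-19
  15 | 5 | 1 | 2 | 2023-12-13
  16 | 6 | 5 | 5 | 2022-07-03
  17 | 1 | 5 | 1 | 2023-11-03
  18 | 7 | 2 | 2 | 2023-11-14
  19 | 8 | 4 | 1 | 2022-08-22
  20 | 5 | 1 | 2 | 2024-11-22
SELECT DISTINCT city FROM customers ORDER BY city

Execution result:
city
Austin
Houston
Los Angeles
New York
Philadelphia
Phoenix
San Antonio
San Diego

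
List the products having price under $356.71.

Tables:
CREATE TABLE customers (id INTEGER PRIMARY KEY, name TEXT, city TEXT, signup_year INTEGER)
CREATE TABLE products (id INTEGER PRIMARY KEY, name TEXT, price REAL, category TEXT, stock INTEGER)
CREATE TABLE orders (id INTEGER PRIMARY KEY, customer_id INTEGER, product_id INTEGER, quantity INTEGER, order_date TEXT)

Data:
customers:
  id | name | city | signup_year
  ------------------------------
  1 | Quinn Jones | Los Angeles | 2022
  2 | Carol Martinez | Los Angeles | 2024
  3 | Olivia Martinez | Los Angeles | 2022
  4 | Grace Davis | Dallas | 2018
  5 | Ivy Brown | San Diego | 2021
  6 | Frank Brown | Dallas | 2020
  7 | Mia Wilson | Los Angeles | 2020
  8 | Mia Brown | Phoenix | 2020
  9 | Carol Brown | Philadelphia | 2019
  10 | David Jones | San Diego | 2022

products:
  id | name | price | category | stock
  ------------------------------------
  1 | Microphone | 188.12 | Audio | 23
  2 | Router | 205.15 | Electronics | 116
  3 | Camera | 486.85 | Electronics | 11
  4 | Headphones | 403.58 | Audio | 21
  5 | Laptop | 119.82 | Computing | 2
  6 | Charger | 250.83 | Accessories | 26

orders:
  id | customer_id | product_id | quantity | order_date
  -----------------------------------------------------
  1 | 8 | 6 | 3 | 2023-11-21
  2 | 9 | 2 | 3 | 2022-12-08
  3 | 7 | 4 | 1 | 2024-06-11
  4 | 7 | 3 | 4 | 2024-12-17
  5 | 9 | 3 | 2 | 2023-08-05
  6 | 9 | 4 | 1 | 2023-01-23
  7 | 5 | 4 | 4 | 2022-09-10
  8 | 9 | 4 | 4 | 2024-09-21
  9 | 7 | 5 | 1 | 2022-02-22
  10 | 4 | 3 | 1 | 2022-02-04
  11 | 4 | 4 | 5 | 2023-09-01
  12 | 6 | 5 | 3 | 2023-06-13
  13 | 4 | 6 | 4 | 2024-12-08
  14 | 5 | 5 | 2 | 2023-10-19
SELECT name, price FROM products WHERE price < 356.71

Execution result:
name | price
Microphone | 188.12
Router | 205.15
Laptop | 119.82
Charger | 250.83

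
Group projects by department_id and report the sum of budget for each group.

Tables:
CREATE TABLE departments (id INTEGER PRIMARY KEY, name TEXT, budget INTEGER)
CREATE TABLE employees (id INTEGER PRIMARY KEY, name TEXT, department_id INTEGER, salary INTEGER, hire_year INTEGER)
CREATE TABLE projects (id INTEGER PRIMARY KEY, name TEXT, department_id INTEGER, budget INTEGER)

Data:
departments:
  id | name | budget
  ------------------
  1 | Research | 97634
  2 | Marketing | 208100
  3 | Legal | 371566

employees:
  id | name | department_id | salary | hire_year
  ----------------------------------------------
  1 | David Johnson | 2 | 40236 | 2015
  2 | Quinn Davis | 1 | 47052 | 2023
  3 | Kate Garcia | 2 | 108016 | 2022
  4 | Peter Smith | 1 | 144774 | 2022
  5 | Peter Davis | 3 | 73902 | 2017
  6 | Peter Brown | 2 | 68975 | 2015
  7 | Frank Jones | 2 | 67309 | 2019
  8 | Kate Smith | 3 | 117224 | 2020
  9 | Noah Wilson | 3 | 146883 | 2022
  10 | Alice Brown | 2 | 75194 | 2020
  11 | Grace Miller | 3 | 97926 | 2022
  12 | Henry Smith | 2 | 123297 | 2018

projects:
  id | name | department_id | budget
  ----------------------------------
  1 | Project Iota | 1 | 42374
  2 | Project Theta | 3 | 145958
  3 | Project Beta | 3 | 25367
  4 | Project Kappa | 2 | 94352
SELECT department_id, SUM(budget) AS sum_budget FROM projects GROUP BY department_id

Execution result:
department_id | sum_budget
1 | 42374
2 | 94352
3 | 171325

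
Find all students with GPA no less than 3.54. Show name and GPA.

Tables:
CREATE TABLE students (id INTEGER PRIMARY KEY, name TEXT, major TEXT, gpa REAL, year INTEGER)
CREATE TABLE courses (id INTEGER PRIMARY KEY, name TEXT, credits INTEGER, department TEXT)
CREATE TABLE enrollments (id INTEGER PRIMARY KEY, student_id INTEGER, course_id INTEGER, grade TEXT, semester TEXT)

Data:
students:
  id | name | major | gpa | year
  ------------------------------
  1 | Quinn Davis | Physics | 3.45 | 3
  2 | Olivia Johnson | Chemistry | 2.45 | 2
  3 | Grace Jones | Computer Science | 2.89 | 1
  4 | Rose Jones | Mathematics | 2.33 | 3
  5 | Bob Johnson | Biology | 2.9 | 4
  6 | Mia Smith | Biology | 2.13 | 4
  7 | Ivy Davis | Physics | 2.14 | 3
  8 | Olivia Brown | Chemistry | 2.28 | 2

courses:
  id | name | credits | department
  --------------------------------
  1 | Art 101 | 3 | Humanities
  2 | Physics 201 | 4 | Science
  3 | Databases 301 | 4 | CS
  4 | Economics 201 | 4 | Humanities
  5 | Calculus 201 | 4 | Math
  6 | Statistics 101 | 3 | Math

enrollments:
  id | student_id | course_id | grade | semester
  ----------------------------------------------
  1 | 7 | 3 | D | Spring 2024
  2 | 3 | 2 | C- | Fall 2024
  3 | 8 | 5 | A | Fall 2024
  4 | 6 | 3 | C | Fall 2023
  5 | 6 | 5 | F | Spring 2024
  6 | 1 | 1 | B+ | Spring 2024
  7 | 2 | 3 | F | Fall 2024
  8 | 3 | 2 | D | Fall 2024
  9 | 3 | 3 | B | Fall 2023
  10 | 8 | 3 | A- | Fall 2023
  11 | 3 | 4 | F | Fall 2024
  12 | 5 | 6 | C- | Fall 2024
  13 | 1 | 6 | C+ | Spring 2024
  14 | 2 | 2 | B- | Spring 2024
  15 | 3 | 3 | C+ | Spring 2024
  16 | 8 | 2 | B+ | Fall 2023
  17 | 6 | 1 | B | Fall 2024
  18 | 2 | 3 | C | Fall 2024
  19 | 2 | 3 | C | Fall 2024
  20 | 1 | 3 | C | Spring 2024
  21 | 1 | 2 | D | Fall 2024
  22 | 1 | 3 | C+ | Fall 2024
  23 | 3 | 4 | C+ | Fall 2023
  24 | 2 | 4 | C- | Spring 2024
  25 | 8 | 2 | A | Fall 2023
SELECT name, gpa FROM students WHERE gpa >= 3.54

Execution result:
(no rows)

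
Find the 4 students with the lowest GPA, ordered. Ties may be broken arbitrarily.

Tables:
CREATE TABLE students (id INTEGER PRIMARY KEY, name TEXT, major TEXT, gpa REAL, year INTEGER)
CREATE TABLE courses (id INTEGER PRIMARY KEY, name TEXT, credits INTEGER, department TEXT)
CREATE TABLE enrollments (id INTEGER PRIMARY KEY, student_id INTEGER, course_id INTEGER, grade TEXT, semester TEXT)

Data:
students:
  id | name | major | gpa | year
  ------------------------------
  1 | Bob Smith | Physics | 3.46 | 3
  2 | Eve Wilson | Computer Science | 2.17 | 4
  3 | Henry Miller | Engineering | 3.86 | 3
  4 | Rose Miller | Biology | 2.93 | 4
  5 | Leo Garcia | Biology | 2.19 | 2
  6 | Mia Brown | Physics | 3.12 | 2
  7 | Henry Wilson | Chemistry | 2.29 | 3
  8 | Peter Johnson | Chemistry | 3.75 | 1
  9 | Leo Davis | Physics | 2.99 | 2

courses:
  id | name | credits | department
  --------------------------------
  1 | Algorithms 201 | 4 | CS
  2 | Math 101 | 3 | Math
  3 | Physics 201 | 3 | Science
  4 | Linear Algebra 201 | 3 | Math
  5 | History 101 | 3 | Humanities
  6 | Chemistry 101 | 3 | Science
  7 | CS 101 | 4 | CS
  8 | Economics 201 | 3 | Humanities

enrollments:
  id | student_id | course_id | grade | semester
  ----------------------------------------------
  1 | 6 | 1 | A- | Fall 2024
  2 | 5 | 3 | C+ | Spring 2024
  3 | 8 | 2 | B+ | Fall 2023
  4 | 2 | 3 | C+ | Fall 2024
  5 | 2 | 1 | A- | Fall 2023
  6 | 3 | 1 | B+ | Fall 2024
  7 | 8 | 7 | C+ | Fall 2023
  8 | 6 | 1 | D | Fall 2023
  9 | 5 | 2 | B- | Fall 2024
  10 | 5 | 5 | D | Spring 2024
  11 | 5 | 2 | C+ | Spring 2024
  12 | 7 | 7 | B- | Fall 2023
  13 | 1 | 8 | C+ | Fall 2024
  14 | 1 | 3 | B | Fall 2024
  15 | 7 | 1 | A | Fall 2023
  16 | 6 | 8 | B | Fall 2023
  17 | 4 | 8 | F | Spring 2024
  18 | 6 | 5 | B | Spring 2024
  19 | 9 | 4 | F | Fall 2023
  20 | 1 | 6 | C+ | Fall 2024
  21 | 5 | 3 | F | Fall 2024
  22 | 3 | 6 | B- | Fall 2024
SELECT name, gpa FROM students ORDER BY gpa ASC LIMIT 4

Execution result:
name | gpa
Eve Wilson | 2.17
Leo Garcia | 2.19
Henry Wilson | 2.29
Rose Miller | 2.93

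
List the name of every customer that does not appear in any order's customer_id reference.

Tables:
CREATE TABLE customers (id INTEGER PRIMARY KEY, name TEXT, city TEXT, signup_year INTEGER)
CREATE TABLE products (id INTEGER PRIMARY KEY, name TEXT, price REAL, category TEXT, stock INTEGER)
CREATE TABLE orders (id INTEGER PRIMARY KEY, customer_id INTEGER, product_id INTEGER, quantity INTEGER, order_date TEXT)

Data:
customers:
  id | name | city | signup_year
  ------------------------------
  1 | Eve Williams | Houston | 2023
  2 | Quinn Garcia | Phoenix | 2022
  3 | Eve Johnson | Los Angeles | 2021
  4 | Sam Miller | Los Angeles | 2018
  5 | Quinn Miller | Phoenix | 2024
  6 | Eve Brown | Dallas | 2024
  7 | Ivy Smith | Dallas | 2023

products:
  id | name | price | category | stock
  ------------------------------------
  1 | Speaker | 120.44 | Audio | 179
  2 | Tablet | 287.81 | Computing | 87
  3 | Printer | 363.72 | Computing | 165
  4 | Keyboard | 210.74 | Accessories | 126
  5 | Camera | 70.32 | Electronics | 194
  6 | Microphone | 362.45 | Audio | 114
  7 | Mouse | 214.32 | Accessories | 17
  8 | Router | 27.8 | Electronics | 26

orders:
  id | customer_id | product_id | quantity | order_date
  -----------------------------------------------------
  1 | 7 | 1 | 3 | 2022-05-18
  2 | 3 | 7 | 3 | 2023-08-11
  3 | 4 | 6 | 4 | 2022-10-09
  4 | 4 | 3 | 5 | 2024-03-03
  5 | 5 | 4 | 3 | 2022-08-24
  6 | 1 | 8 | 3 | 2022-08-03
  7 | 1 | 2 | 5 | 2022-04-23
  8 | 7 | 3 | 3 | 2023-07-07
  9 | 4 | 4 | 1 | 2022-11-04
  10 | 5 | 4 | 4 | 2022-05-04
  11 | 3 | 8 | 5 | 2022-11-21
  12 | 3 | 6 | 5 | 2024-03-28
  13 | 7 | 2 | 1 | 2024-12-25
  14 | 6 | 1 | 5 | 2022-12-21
SELECT p.name FROM customers p LEFT JOIN orders c ON c.customer_id = p.id WHERE c.id IS NULL

Execution result:
Quinn Garcia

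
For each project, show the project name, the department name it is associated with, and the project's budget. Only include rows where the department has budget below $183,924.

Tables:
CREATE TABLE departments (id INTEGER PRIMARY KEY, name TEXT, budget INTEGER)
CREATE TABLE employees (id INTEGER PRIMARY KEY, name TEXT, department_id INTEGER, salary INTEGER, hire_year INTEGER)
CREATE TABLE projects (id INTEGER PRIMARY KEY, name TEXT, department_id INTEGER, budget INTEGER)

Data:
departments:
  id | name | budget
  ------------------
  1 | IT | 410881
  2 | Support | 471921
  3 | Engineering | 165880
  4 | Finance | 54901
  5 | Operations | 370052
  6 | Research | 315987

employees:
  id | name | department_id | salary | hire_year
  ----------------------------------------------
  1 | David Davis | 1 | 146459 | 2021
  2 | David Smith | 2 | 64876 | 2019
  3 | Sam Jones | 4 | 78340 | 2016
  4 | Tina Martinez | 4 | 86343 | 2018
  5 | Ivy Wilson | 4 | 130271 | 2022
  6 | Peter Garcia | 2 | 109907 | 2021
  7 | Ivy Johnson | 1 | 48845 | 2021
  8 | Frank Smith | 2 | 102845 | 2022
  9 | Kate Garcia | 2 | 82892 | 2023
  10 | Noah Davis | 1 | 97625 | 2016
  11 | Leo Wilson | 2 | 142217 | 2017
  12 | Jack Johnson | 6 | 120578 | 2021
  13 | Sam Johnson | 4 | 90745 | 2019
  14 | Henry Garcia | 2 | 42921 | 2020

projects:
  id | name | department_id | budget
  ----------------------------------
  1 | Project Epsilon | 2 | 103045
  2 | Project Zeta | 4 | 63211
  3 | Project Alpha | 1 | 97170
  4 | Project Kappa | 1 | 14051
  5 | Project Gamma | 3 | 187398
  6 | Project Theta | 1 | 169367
SELECT c.name, p.name AS department, c.budget FROM projects c JOIN departments p ON c.department_id = p.id WHERE p.budget < 183924

Execution result:
name | department | budget
Project Zeta | Finance | 63211
Project Gamma | Engineering | 187398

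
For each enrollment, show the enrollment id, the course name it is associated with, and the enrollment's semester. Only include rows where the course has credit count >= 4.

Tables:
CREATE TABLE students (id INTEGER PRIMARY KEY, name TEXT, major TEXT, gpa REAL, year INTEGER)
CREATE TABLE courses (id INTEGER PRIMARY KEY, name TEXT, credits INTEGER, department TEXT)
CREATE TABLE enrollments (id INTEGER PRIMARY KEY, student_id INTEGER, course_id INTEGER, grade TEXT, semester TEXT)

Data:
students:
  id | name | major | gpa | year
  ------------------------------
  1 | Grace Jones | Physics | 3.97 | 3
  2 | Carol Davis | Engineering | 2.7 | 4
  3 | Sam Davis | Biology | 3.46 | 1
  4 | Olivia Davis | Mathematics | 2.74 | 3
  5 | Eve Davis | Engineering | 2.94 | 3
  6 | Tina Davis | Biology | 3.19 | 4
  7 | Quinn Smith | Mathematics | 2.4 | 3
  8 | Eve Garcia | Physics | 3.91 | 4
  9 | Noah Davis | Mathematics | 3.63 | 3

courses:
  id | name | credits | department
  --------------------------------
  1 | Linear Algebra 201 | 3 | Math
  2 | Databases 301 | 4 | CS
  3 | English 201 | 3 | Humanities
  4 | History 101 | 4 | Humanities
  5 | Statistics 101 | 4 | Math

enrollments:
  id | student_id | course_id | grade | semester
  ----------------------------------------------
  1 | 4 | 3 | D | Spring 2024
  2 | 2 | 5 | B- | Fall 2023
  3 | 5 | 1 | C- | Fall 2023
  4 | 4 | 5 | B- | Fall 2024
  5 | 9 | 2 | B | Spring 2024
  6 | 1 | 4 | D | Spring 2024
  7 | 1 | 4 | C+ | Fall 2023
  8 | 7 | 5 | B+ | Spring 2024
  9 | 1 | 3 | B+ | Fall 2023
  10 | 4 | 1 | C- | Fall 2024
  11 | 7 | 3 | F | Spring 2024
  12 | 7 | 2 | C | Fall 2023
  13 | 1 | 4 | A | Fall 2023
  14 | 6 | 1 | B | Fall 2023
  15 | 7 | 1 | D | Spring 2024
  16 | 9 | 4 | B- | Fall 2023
SELECT c.id, p.name AS course, c.semester FROM enrollments c JOIN courses p ON c.course_id = p.id WHERE p.credits >= 4

Execution result:
id | course | semester
2 | Statistics 101 | Fall 2023
4 | Statistics 101 | Fall 2024
5 | Databases 301 | Spring 2024
6 | History 101 | Spring 2024
7 | History 101 | Fall 2023
8 | Statistics 101 | Spring 2024
12 | Databases 301 | Fall 2023
13 | History 101 | Fall 2023
16 | History 101 | Fall 2023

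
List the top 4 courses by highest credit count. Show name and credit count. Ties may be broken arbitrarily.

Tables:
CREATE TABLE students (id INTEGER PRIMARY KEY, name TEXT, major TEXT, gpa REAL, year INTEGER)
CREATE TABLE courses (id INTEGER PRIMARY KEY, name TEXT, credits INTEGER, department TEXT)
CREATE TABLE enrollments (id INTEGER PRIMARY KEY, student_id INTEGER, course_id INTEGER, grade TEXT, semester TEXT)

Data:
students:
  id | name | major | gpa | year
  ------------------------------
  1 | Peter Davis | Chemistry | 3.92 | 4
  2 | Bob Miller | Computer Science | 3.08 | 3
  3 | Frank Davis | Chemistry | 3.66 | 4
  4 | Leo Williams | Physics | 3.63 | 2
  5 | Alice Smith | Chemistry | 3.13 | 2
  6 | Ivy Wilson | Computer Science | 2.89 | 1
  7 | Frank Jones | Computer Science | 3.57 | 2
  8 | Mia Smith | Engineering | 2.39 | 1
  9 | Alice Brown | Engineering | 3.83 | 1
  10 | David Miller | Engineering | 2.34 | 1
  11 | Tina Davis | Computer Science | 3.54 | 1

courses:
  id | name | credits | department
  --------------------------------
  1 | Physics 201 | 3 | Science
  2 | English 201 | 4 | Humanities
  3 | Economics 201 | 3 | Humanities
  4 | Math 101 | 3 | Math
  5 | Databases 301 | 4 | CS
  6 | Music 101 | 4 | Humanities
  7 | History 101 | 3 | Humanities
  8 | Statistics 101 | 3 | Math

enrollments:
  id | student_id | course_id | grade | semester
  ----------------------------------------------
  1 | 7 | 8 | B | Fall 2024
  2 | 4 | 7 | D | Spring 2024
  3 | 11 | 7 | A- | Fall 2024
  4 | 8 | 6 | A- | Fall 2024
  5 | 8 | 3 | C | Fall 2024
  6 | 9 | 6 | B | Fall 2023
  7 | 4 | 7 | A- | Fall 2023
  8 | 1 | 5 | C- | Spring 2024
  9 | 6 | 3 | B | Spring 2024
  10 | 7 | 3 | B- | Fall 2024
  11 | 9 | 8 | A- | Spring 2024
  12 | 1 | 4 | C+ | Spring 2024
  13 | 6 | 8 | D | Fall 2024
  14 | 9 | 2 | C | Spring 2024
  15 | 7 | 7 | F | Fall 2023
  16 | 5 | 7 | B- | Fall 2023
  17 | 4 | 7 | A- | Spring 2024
SELECT name, credits FROM courses ORDER BY credits DESC LIMIT 4

Execution result:
name | credits
English 201 | 4
Databases 301 | 4
Music 101 | 4
Physics 201 | 3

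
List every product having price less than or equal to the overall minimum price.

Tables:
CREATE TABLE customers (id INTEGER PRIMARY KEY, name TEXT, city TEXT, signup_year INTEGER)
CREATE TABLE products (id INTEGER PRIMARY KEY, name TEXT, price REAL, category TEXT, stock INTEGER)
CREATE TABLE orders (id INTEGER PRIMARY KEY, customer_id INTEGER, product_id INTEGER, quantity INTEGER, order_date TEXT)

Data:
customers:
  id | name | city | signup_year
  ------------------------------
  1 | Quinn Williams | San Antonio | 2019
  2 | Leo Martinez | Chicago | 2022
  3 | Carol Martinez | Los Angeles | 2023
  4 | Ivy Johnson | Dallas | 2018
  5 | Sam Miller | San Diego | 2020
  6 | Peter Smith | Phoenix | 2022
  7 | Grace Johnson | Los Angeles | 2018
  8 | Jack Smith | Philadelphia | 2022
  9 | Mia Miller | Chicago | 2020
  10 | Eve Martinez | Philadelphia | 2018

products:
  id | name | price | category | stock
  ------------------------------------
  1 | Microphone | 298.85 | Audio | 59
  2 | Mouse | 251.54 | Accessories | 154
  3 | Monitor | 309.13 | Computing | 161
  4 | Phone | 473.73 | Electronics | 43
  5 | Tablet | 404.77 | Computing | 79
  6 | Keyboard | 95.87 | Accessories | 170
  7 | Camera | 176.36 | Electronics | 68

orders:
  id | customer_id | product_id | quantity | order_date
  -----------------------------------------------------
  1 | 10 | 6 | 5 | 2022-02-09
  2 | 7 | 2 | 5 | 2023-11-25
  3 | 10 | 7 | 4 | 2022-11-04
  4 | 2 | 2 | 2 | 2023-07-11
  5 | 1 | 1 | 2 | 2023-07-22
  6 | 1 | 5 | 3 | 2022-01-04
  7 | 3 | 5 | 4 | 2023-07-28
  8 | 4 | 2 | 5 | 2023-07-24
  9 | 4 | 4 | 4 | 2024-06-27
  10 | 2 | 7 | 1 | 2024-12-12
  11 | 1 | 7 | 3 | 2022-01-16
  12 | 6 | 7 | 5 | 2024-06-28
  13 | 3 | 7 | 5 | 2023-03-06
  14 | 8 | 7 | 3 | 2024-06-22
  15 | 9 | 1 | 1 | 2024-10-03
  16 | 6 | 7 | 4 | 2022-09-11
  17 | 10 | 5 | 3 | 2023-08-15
SELECT name, price FROM products WHERE price <= (SELECT MIN(price) FROM products)

Execution result:
name | price
Keyboard | 95.87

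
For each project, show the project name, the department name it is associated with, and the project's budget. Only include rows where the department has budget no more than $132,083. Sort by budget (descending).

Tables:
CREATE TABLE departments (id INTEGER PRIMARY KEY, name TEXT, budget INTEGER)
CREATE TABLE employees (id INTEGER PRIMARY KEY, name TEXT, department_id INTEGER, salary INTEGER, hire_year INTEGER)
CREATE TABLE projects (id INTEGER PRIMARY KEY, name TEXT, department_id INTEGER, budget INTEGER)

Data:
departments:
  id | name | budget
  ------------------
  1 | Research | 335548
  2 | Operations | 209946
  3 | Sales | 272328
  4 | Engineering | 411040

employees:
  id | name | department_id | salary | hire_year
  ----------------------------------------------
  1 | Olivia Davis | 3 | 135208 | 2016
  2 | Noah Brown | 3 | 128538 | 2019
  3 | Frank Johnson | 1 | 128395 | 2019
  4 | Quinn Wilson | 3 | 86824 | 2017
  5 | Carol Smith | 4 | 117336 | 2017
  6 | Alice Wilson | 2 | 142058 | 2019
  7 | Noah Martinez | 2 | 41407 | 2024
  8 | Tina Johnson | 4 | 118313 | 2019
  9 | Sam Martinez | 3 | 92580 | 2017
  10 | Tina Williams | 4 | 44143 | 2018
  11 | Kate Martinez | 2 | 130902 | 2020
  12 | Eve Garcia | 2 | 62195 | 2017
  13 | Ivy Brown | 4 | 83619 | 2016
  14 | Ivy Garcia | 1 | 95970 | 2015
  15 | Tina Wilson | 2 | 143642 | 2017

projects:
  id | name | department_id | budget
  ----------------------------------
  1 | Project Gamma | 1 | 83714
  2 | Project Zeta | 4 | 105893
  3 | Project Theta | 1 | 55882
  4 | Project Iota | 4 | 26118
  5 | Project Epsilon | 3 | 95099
SELECT c.name, p.name AS department, c.budget FROM projects c JOIN departments p ON c.department_id = p.id WHERE p.budget <= 132083 ORDER BY c.budget DESC

Execution result:
(no rows)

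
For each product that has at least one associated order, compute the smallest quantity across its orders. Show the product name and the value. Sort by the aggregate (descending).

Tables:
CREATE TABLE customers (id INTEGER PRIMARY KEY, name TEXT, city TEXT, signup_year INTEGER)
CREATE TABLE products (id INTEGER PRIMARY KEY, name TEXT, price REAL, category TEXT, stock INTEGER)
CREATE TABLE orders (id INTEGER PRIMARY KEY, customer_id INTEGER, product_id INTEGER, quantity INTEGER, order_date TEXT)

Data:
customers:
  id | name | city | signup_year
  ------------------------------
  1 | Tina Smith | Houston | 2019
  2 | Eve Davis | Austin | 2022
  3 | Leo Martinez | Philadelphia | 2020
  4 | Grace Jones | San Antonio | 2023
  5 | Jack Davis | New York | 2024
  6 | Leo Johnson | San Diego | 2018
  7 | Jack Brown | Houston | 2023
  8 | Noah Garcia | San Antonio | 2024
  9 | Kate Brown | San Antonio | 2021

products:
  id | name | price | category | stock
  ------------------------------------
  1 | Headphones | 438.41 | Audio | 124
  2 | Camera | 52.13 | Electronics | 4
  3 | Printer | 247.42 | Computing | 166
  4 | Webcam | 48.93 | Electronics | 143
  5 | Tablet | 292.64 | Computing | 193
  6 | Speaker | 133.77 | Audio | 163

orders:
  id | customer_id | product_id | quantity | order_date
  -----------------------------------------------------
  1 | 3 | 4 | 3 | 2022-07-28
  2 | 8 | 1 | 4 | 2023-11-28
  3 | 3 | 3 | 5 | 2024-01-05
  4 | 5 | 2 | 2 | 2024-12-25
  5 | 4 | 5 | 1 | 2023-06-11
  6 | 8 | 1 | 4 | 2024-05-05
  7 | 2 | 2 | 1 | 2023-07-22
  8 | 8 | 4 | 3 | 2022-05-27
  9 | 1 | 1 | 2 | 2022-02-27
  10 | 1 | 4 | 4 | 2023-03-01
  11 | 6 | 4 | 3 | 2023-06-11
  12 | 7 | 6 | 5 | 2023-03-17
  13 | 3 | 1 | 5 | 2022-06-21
SELECT p.name, MIN(c.quantity) AS min_quantity FROM orders c JOIN products p ON c.product_id = p.id GROUP BY p.id, p.name ORDER BY min_quantity DESC

Execution result:
name | min_quantity
Printer | 5
Speaker | 5
Webcam | 3
Headphones | 2
Camera | 1
Tablet | 1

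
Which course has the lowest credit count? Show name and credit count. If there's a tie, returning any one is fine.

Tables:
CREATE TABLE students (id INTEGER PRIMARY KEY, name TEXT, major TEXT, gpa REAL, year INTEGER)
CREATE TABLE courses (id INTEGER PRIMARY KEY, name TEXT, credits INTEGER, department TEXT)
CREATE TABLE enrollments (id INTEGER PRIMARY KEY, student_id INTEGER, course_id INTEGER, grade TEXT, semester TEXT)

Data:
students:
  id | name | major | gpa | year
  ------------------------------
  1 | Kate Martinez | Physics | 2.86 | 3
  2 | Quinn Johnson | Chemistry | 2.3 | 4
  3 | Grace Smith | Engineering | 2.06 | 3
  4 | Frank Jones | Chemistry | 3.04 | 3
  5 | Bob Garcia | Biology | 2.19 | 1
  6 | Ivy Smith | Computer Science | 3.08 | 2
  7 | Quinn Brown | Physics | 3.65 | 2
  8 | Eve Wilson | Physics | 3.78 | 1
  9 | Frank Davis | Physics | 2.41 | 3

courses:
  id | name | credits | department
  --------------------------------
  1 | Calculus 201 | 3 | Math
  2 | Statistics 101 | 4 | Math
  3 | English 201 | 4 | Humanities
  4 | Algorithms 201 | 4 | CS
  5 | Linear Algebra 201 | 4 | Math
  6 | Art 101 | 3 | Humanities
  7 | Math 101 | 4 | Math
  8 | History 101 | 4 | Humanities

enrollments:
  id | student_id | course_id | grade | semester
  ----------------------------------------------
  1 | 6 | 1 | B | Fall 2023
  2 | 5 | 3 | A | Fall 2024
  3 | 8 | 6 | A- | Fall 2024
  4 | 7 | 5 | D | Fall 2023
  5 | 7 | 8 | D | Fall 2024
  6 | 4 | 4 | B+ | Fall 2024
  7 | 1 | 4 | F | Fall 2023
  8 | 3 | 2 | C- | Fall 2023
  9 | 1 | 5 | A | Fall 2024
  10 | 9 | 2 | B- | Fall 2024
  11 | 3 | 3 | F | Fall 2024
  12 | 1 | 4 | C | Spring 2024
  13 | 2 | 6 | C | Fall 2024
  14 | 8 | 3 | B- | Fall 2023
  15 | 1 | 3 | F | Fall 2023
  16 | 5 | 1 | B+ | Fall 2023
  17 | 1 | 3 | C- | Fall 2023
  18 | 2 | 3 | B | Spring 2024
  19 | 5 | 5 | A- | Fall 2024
SELECT name, credits FROM courses ORDER BY credits ASC LIMIT 1

Execution result:
name | credits
Calculus 201 | 3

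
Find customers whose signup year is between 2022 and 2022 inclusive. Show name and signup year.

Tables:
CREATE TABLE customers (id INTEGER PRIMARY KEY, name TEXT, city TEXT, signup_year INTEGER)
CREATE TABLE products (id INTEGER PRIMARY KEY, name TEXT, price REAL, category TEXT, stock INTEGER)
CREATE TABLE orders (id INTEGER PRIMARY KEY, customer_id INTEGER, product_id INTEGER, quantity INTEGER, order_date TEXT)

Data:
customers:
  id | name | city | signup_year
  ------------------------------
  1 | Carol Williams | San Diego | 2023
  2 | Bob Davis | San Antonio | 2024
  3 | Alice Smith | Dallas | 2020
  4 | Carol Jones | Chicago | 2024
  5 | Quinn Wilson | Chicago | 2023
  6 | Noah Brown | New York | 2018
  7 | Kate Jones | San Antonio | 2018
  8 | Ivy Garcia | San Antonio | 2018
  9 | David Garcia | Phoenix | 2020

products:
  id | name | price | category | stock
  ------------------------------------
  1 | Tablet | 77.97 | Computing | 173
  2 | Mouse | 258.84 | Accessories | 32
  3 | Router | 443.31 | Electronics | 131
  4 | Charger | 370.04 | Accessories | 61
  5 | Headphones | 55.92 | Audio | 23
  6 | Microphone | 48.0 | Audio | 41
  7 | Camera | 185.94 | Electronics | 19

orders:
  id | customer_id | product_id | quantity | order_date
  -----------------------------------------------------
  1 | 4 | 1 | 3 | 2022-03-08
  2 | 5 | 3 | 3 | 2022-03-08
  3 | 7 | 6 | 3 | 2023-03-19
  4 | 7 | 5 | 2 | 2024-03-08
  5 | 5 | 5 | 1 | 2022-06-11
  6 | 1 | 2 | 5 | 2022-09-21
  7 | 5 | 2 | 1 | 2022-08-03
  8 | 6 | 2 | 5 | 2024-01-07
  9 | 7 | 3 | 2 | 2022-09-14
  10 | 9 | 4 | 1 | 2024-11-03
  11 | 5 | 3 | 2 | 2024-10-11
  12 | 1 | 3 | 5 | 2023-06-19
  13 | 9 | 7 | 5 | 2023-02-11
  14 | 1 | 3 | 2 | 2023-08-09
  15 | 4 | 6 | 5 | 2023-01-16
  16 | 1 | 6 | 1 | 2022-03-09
SELECT name, signup_year FROM customers WHERE signup_year BETWEEN 2022 AND 2022

Execution result:
(no rows)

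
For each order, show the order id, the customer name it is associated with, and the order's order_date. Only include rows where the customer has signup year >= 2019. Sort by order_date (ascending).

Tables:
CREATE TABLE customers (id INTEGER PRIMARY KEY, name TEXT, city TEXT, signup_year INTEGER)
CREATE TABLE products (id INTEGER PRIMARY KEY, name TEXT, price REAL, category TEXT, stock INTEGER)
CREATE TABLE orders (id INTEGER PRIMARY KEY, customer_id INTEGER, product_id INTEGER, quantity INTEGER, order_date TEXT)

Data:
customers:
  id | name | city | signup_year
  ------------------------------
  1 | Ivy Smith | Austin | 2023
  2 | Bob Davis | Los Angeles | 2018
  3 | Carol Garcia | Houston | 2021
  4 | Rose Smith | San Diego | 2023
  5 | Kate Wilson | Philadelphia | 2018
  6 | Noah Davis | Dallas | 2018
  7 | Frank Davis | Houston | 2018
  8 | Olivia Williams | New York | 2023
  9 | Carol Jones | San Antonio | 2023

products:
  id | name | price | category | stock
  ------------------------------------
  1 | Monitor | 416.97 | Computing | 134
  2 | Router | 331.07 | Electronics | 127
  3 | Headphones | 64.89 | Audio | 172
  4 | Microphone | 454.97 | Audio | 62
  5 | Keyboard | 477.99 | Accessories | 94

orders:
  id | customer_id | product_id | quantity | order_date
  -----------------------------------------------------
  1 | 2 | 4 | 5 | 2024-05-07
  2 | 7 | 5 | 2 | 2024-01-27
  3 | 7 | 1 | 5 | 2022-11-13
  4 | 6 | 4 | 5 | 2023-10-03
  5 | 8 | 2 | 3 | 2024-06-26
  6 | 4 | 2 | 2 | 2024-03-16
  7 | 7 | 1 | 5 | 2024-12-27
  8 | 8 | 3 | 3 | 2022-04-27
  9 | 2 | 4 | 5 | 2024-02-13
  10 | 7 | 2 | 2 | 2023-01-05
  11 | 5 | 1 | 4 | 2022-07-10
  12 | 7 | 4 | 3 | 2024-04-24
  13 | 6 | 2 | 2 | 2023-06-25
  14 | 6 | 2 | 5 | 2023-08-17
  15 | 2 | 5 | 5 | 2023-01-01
SELECT c.id, p.name AS customer, c.order_date FROM orders c JOIN customers p ON c.customer_id = p.id WHERE p.signup_year >= 2019 ORDER BY c.order_date ASC

Execution result:
id | customer | order_date
8 | Olivia Williams | 2022-04-27
6 | Rose Smith | 2024-03-16
5 | Olivia Williams | 2024-06-26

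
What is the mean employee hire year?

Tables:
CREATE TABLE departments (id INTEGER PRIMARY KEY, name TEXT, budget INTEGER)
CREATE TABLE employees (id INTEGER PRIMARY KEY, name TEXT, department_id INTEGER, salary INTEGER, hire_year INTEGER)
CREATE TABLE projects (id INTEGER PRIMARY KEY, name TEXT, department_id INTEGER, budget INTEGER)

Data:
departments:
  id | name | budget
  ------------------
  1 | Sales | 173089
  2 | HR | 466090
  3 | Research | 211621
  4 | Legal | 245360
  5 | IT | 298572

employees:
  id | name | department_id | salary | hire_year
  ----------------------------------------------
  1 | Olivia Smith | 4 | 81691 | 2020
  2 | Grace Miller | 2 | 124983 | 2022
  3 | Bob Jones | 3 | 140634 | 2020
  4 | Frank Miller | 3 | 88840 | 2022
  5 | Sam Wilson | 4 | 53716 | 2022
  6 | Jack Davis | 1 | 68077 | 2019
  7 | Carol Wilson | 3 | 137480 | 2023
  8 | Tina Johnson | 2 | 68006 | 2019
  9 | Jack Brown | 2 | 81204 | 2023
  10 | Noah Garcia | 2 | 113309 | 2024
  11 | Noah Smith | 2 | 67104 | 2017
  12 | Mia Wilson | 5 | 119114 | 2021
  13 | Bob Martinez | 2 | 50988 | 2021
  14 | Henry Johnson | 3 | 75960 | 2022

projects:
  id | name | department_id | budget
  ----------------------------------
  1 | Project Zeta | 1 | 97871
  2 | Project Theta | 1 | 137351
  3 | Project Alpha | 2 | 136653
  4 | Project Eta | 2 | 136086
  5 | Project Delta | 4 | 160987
SELECT AVG(hire_year) FROM employees

Execution result:
2021.07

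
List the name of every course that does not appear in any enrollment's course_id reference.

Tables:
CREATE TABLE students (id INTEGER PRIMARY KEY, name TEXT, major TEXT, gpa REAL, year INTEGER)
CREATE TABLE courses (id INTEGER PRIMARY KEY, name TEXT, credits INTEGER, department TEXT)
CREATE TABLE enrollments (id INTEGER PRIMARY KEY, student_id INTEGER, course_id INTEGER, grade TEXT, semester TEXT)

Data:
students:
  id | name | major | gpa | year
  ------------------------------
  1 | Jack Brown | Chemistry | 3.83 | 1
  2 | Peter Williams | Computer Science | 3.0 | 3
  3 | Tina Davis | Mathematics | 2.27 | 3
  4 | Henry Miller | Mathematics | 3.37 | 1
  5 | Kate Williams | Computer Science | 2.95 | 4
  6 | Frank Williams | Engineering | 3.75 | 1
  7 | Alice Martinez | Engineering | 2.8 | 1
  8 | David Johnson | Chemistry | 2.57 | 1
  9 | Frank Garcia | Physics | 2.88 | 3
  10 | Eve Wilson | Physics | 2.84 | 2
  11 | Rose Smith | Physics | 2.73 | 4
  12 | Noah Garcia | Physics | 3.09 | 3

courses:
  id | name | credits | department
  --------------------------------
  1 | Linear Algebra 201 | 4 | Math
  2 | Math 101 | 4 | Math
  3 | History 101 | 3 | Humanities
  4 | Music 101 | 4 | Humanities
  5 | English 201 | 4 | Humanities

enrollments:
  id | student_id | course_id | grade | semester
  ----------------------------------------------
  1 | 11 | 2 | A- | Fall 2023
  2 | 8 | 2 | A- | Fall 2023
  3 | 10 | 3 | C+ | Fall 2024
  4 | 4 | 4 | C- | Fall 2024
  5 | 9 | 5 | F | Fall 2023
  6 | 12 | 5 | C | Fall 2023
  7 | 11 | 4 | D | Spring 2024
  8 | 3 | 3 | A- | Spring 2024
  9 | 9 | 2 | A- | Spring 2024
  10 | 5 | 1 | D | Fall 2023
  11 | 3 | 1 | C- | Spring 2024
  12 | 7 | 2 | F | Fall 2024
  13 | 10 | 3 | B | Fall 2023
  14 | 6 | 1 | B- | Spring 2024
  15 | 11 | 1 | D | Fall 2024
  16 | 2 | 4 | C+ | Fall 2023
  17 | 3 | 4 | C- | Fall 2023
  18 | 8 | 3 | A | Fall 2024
SELECT p.name FROM courses p LEFT JOIN enrollments c ON c.course_id = p.id WHERE c.id IS NULL

Execution result:
(no rows)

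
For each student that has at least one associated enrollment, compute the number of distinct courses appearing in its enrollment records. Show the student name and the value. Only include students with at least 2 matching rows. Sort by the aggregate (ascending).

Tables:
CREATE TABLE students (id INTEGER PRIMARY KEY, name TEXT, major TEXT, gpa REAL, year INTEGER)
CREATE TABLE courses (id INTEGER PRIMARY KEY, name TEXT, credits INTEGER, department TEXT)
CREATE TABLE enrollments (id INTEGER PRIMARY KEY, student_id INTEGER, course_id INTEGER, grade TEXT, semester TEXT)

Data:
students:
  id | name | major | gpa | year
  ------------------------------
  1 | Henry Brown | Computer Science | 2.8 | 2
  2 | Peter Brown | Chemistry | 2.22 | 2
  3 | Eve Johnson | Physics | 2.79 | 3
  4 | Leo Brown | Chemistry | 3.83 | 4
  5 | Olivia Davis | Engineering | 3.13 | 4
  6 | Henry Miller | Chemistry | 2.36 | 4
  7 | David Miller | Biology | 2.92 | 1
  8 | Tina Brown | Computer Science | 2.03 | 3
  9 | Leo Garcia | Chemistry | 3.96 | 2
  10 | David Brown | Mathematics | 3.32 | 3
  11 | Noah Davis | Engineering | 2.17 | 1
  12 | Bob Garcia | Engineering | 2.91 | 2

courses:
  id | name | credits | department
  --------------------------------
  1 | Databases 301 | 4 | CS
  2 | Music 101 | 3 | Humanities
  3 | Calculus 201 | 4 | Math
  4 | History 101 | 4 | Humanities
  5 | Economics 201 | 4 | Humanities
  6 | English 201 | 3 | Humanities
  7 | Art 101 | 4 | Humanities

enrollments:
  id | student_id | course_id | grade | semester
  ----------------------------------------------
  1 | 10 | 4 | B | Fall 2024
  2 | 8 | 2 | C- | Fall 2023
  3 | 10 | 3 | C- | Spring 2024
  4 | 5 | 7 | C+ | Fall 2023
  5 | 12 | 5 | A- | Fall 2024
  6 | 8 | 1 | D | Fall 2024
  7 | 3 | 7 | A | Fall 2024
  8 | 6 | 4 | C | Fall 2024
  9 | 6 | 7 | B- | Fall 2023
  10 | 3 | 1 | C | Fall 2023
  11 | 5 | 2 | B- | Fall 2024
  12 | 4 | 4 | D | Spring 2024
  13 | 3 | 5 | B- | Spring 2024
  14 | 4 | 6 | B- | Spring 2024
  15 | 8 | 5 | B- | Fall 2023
SELECT p.name, COUNT(DISTINCT c.course_id) AS distinct_course_count FROM enrollments c JOIN students p ON c.student_id = p.id GROUP BY p.id, p.name HAVING COUNT(*) >= 2 ORDER BY distinct_course_count ASC

Execution result:
name | distinct_course_count
Leo Brown | 2
Olivia Davis | 2
Henry Miller | 2
David Brown | 2
Eve Johnson | 3
Tina Brown | 3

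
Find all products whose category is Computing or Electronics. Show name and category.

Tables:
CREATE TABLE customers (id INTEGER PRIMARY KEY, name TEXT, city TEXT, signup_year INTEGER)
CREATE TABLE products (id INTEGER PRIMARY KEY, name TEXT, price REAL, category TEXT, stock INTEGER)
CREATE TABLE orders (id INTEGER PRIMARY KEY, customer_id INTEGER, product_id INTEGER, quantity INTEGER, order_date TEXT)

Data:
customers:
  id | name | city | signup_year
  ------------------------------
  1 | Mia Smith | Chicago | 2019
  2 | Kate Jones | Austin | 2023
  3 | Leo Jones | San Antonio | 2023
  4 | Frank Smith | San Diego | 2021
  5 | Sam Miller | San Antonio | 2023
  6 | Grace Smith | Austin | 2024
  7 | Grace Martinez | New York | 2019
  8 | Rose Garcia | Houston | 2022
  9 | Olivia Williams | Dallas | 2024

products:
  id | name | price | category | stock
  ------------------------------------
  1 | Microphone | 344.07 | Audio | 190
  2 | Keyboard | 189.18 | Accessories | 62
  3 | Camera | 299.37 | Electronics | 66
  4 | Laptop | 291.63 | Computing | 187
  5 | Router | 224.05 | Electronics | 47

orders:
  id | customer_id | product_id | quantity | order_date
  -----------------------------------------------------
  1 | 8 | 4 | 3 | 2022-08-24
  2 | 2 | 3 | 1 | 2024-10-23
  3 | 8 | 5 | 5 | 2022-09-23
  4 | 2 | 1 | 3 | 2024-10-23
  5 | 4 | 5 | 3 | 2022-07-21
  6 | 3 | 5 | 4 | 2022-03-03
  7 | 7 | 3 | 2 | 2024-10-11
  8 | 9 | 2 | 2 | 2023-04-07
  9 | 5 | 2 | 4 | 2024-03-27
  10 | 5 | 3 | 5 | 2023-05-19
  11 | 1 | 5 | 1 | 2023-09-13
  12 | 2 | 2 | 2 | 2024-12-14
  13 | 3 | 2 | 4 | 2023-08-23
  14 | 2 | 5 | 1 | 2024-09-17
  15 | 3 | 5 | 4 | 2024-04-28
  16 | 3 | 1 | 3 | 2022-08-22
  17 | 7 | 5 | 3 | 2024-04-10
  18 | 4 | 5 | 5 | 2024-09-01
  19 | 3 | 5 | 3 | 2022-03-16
SELECT name, category FROM products WHERE category IN ('Computing', 'Electronics')

Execution result:
name | category
Camera | Electronics
Laptop | Computing
Router | Electronics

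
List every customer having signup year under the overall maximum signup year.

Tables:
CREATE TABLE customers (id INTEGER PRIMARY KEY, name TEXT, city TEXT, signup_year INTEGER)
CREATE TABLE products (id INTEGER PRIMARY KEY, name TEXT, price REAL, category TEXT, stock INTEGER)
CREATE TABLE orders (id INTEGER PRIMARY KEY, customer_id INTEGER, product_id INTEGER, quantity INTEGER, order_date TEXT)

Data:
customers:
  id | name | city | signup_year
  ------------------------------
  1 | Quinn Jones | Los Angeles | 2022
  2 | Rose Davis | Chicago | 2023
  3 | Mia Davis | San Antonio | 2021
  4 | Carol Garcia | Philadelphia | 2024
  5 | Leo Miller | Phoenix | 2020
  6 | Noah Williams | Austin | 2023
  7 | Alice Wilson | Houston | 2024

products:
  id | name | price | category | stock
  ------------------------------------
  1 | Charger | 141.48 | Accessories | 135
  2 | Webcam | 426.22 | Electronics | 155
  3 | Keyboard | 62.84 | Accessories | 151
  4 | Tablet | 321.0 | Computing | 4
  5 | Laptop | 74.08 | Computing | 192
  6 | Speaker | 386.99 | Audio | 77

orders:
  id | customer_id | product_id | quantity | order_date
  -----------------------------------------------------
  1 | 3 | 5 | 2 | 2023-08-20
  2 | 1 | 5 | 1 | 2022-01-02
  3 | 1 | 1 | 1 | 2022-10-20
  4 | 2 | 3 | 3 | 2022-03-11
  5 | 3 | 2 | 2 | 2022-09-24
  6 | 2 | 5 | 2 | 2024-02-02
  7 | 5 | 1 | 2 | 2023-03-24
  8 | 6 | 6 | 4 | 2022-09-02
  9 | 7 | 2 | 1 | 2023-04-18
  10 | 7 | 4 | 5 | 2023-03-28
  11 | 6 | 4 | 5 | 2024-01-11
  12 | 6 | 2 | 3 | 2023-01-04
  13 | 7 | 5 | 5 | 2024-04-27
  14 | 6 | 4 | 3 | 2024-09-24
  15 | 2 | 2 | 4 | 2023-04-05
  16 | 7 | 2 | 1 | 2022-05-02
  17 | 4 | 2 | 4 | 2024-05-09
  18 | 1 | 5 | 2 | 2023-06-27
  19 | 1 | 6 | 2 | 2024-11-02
SELECT name, signup_year FROM customers WHERE signup_year < (SELECT MAX(signup_year) FROM customers)

Execution result:
name | signup_year
Quinn Jones | 2022
Rose Davis | 2023
Mia Davis | 2021
Leo Miller | 2020
Noah Williams | 2023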